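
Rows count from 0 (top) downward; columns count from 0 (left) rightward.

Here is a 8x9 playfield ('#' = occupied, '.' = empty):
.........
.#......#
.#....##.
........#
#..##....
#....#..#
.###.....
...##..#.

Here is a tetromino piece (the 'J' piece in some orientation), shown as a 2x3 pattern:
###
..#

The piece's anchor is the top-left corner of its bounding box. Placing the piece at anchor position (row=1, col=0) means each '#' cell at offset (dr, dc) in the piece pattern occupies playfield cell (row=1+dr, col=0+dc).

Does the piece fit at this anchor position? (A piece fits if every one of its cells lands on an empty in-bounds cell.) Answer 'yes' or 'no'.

Check each piece cell at anchor (1, 0):
  offset (0,0) -> (1,0): empty -> OK
  offset (0,1) -> (1,1): occupied ('#') -> FAIL
  offset (0,2) -> (1,2): empty -> OK
  offset (1,2) -> (2,2): empty -> OK
All cells valid: no

Answer: no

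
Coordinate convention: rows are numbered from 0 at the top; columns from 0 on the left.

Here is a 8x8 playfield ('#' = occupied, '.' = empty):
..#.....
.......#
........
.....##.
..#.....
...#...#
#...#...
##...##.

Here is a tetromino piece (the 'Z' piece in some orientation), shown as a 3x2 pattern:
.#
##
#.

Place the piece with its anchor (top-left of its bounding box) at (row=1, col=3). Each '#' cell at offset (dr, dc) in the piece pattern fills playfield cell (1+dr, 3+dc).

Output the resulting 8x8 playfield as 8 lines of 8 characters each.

Answer: ..#.....
....#..#
...##...
...#.##.
..#.....
...#...#
#...#...
##...##.

Derivation:
Fill (1+0,3+1) = (1,4)
Fill (1+1,3+0) = (2,3)
Fill (1+1,3+1) = (2,4)
Fill (1+2,3+0) = (3,3)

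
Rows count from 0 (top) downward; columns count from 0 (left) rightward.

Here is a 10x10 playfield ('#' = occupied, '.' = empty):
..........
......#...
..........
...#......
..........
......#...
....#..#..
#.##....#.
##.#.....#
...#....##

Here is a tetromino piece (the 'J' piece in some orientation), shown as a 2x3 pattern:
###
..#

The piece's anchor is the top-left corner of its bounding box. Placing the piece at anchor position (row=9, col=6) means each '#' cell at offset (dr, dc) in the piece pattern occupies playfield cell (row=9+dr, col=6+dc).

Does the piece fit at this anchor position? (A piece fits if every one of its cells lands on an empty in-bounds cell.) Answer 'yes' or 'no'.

Answer: no

Derivation:
Check each piece cell at anchor (9, 6):
  offset (0,0) -> (9,6): empty -> OK
  offset (0,1) -> (9,7): empty -> OK
  offset (0,2) -> (9,8): occupied ('#') -> FAIL
  offset (1,2) -> (10,8): out of bounds -> FAIL
All cells valid: no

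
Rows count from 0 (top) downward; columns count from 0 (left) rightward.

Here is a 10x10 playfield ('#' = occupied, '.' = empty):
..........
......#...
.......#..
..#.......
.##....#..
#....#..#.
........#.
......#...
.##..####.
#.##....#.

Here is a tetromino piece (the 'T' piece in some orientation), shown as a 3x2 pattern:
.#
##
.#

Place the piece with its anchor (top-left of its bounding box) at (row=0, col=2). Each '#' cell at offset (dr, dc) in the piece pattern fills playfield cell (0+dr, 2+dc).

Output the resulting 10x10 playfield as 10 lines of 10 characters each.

Answer: ...#......
..##..#...
...#...#..
..#.......
.##....#..
#....#..#.
........#.
......#...
.##..####.
#.##....#.

Derivation:
Fill (0+0,2+1) = (0,3)
Fill (0+1,2+0) = (1,2)
Fill (0+1,2+1) = (1,3)
Fill (0+2,2+1) = (2,3)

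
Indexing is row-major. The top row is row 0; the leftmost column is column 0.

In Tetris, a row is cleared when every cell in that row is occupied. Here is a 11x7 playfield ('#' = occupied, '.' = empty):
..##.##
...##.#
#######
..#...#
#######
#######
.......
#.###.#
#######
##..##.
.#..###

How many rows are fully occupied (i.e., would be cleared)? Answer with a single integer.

Answer: 4

Derivation:
Check each row:
  row 0: 3 empty cells -> not full
  row 1: 4 empty cells -> not full
  row 2: 0 empty cells -> FULL (clear)
  row 3: 5 empty cells -> not full
  row 4: 0 empty cells -> FULL (clear)
  row 5: 0 empty cells -> FULL (clear)
  row 6: 7 empty cells -> not full
  row 7: 2 empty cells -> not full
  row 8: 0 empty cells -> FULL (clear)
  row 9: 3 empty cells -> not full
  row 10: 3 empty cells -> not full
Total rows cleared: 4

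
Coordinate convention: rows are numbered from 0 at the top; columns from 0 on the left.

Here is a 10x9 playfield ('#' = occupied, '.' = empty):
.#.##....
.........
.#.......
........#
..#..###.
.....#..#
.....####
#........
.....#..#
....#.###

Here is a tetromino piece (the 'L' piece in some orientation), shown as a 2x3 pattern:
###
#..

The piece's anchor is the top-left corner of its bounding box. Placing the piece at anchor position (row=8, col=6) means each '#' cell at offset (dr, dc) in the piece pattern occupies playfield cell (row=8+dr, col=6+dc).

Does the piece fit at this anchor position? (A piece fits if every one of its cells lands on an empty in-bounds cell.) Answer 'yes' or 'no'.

Answer: no

Derivation:
Check each piece cell at anchor (8, 6):
  offset (0,0) -> (8,6): empty -> OK
  offset (0,1) -> (8,7): empty -> OK
  offset (0,2) -> (8,8): occupied ('#') -> FAIL
  offset (1,0) -> (9,6): occupied ('#') -> FAIL
All cells valid: no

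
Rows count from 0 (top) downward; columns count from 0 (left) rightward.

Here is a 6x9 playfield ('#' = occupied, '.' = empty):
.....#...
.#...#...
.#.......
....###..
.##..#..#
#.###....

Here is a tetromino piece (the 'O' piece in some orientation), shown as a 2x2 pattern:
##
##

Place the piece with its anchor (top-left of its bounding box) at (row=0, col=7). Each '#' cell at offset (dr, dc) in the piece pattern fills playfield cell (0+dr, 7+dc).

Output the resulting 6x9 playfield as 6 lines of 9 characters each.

Answer: .....#.##
.#...#.##
.#.......
....###..
.##..#..#
#.###....

Derivation:
Fill (0+0,7+0) = (0,7)
Fill (0+0,7+1) = (0,8)
Fill (0+1,7+0) = (1,7)
Fill (0+1,7+1) = (1,8)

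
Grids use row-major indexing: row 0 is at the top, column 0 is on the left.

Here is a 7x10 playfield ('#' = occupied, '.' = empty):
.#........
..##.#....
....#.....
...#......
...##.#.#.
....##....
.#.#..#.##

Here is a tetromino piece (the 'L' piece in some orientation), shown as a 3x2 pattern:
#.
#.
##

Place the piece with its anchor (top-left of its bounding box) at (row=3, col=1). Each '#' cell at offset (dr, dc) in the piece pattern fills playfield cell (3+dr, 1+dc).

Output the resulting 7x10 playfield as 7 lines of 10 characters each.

Answer: .#........
..##.#....
....#.....
.#.#......
.#.##.#.#.
.##.##....
.#.#..#.##

Derivation:
Fill (3+0,1+0) = (3,1)
Fill (3+1,1+0) = (4,1)
Fill (3+2,1+0) = (5,1)
Fill (3+2,1+1) = (5,2)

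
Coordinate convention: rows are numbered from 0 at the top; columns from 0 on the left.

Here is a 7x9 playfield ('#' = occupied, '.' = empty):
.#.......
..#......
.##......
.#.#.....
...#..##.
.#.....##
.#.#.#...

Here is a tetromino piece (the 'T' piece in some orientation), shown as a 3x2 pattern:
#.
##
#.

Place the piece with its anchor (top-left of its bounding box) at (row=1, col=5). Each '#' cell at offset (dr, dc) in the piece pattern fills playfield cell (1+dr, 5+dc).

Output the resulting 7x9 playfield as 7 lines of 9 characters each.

Fill (1+0,5+0) = (1,5)
Fill (1+1,5+0) = (2,5)
Fill (1+1,5+1) = (2,6)
Fill (1+2,5+0) = (3,5)

Answer: .#.......
..#..#...
.##..##..
.#.#.#...
...#..##.
.#.....##
.#.#.#...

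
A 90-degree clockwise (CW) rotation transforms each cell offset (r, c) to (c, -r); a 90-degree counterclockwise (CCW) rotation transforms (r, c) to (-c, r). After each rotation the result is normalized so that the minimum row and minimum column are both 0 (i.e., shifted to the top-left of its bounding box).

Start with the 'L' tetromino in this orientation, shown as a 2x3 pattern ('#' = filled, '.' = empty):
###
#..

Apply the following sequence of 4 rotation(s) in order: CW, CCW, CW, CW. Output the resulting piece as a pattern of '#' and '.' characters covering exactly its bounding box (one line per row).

Start:
###
#..
After rotation 1 (CW):
##
.#
.#
After rotation 2 (CCW):
###
#..
After rotation 3 (CW):
##
.#
.#
After rotation 4 (CW):
..#
###

Answer: ..#
###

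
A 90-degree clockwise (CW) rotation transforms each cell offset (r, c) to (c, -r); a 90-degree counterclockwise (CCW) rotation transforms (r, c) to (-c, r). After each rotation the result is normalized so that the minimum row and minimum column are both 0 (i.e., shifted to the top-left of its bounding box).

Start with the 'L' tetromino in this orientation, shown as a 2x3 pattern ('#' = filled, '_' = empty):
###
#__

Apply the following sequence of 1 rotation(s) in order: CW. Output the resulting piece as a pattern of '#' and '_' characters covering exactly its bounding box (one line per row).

Answer: ##
_#
_#

Derivation:
Start:
###
#__
After rotation 1 (CW):
##
_#
_#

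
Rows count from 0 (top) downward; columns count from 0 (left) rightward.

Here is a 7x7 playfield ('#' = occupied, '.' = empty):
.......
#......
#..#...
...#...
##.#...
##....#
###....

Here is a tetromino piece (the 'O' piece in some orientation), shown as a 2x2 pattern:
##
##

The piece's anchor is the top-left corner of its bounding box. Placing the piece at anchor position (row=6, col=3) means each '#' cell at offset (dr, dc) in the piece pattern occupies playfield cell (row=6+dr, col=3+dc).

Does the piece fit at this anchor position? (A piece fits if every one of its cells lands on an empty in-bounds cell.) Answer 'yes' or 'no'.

Answer: no

Derivation:
Check each piece cell at anchor (6, 3):
  offset (0,0) -> (6,3): empty -> OK
  offset (0,1) -> (6,4): empty -> OK
  offset (1,0) -> (7,3): out of bounds -> FAIL
  offset (1,1) -> (7,4): out of bounds -> FAIL
All cells valid: no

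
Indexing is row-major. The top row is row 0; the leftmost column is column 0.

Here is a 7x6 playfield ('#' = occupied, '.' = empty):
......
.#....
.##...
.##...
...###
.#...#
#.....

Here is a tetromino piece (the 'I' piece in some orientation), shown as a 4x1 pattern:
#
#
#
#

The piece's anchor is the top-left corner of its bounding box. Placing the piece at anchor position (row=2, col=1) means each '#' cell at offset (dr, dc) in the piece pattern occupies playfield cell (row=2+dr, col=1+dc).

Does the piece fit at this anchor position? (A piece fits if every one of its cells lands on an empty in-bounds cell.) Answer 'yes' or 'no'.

Check each piece cell at anchor (2, 1):
  offset (0,0) -> (2,1): occupied ('#') -> FAIL
  offset (1,0) -> (3,1): occupied ('#') -> FAIL
  offset (2,0) -> (4,1): empty -> OK
  offset (3,0) -> (5,1): occupied ('#') -> FAIL
All cells valid: no

Answer: no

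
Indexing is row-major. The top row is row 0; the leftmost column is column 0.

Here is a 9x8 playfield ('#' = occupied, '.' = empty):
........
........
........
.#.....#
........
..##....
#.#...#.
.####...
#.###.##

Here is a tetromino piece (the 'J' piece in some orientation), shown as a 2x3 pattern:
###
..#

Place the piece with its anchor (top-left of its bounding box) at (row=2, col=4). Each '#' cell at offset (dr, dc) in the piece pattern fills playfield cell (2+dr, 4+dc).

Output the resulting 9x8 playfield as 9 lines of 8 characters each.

Answer: ........
........
....###.
.#....##
........
..##....
#.#...#.
.####...
#.###.##

Derivation:
Fill (2+0,4+0) = (2,4)
Fill (2+0,4+1) = (2,5)
Fill (2+0,4+2) = (2,6)
Fill (2+1,4+2) = (3,6)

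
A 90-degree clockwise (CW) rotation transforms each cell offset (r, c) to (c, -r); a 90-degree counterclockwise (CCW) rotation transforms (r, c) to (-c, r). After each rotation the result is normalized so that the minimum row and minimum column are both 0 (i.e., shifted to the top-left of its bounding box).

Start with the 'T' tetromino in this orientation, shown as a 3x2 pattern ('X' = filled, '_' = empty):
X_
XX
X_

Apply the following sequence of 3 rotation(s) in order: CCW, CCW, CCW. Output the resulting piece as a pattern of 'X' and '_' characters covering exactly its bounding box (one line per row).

Answer: XXX
_X_

Derivation:
Start:
X_
XX
X_
After rotation 1 (CCW):
_X_
XXX
After rotation 2 (CCW):
_X
XX
_X
After rotation 3 (CCW):
XXX
_X_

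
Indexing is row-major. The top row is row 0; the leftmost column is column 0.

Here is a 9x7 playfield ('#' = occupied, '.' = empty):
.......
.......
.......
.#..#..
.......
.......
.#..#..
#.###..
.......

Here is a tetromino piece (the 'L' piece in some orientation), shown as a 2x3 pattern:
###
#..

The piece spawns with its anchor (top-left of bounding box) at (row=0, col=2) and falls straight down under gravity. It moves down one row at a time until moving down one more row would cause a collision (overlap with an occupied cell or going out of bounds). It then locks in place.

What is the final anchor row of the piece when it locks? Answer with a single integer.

Spawn at (row=0, col=2). Try each row:
  row 0: fits
  row 1: fits
  row 2: fits
  row 3: blocked -> lock at row 2

Answer: 2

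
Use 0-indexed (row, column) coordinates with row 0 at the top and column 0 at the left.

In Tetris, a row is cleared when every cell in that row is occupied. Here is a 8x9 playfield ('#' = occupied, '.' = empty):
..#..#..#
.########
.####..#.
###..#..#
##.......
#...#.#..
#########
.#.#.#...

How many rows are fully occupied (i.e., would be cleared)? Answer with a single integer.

Check each row:
  row 0: 6 empty cells -> not full
  row 1: 1 empty cell -> not full
  row 2: 4 empty cells -> not full
  row 3: 4 empty cells -> not full
  row 4: 7 empty cells -> not full
  row 5: 6 empty cells -> not full
  row 6: 0 empty cells -> FULL (clear)
  row 7: 6 empty cells -> not full
Total rows cleared: 1

Answer: 1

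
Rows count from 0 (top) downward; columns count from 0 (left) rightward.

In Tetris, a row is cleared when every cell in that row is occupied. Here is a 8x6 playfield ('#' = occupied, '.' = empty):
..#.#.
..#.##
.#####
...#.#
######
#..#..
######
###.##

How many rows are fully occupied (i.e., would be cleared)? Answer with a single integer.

Answer: 2

Derivation:
Check each row:
  row 0: 4 empty cells -> not full
  row 1: 3 empty cells -> not full
  row 2: 1 empty cell -> not full
  row 3: 4 empty cells -> not full
  row 4: 0 empty cells -> FULL (clear)
  row 5: 4 empty cells -> not full
  row 6: 0 empty cells -> FULL (clear)
  row 7: 1 empty cell -> not full
Total rows cleared: 2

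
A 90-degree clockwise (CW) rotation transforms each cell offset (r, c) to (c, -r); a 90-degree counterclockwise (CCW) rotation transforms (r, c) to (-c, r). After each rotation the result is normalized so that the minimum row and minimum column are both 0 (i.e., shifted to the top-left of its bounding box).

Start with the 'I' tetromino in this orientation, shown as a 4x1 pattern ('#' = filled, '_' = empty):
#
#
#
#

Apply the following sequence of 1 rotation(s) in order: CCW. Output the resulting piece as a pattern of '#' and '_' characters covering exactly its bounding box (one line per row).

Start:
#
#
#
#
After rotation 1 (CCW):
####

Answer: ####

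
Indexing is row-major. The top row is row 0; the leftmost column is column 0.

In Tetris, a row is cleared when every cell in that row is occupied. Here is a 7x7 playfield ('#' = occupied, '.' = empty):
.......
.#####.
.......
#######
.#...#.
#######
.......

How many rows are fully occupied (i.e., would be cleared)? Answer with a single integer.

Answer: 2

Derivation:
Check each row:
  row 0: 7 empty cells -> not full
  row 1: 2 empty cells -> not full
  row 2: 7 empty cells -> not full
  row 3: 0 empty cells -> FULL (clear)
  row 4: 5 empty cells -> not full
  row 5: 0 empty cells -> FULL (clear)
  row 6: 7 empty cells -> not full
Total rows cleared: 2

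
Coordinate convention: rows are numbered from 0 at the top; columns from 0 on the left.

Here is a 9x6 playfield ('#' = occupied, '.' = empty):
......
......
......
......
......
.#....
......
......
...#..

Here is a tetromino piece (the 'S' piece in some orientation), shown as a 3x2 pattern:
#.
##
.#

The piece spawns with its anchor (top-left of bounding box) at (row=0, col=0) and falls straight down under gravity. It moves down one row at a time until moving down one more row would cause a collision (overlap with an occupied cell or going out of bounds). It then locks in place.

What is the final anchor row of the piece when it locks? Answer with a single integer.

Spawn at (row=0, col=0). Try each row:
  row 0: fits
  row 1: fits
  row 2: fits
  row 3: blocked -> lock at row 2

Answer: 2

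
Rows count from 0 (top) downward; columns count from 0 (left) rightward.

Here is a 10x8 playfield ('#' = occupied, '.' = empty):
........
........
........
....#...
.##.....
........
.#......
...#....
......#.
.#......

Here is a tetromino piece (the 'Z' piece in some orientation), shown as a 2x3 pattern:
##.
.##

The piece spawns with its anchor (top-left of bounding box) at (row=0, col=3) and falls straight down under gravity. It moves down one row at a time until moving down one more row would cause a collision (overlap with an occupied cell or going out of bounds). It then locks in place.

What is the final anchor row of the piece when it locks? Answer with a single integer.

Spawn at (row=0, col=3). Try each row:
  row 0: fits
  row 1: fits
  row 2: blocked -> lock at row 1

Answer: 1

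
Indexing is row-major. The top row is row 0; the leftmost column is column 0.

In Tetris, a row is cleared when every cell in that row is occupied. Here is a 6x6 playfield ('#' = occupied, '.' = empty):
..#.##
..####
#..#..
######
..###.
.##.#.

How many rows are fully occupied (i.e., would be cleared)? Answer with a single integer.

Check each row:
  row 0: 3 empty cells -> not full
  row 1: 2 empty cells -> not full
  row 2: 4 empty cells -> not full
  row 3: 0 empty cells -> FULL (clear)
  row 4: 3 empty cells -> not full
  row 5: 3 empty cells -> not full
Total rows cleared: 1

Answer: 1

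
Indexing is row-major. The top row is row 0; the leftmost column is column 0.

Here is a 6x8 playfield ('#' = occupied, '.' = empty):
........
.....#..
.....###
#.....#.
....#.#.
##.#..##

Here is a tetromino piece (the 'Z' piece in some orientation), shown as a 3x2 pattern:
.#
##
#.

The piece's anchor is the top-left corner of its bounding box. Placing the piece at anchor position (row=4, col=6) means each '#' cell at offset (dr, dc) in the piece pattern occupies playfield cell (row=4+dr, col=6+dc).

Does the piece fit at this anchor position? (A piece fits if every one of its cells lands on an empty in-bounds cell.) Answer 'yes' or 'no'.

Answer: no

Derivation:
Check each piece cell at anchor (4, 6):
  offset (0,1) -> (4,7): empty -> OK
  offset (1,0) -> (5,6): occupied ('#') -> FAIL
  offset (1,1) -> (5,7): occupied ('#') -> FAIL
  offset (2,0) -> (6,6): out of bounds -> FAIL
All cells valid: no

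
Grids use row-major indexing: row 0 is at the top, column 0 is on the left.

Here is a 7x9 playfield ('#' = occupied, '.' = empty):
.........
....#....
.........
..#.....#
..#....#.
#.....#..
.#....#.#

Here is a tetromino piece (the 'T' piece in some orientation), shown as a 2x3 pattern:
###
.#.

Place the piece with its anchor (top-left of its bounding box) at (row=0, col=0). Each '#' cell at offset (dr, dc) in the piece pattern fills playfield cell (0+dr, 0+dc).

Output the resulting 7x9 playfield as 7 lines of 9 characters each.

Fill (0+0,0+0) = (0,0)
Fill (0+0,0+1) = (0,1)
Fill (0+0,0+2) = (0,2)
Fill (0+1,0+1) = (1,1)

Answer: ###......
.#..#....
.........
..#.....#
..#....#.
#.....#..
.#....#.#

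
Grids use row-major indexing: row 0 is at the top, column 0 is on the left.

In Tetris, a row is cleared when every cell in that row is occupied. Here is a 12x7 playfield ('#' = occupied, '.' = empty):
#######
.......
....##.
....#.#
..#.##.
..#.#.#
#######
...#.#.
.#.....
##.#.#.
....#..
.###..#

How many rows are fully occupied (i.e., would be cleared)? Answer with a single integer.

Check each row:
  row 0: 0 empty cells -> FULL (clear)
  row 1: 7 empty cells -> not full
  row 2: 5 empty cells -> not full
  row 3: 5 empty cells -> not full
  row 4: 4 empty cells -> not full
  row 5: 4 empty cells -> not full
  row 6: 0 empty cells -> FULL (clear)
  row 7: 5 empty cells -> not full
  row 8: 6 empty cells -> not full
  row 9: 3 empty cells -> not full
  row 10: 6 empty cells -> not full
  row 11: 3 empty cells -> not full
Total rows cleared: 2

Answer: 2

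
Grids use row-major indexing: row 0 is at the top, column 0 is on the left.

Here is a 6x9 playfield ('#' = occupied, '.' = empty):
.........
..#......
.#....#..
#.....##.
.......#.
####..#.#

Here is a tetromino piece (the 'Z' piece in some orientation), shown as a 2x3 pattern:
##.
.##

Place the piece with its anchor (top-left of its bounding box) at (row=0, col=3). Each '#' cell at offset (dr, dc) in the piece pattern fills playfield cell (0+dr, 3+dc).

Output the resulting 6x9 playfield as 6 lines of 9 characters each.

Answer: ...##....
..#.##...
.#....#..
#.....##.
.......#.
####..#.#

Derivation:
Fill (0+0,3+0) = (0,3)
Fill (0+0,3+1) = (0,4)
Fill (0+1,3+1) = (1,4)
Fill (0+1,3+2) = (1,5)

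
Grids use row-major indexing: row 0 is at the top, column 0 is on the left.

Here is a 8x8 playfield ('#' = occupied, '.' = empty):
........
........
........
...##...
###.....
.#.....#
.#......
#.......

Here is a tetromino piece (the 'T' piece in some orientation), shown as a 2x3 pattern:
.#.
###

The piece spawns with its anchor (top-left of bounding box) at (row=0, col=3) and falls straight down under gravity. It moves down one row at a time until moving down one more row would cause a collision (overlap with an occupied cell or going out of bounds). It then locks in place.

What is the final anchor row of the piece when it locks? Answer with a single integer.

Answer: 1

Derivation:
Spawn at (row=0, col=3). Try each row:
  row 0: fits
  row 1: fits
  row 2: blocked -> lock at row 1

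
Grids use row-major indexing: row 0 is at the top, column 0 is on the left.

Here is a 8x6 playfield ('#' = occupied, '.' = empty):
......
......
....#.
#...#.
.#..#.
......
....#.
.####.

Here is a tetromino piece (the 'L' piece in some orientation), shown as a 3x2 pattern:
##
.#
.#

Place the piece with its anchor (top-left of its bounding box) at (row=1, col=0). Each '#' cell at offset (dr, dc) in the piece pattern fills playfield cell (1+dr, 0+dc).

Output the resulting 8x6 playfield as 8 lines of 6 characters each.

Answer: ......
##....
.#..#.
##..#.
.#..#.
......
....#.
.####.

Derivation:
Fill (1+0,0+0) = (1,0)
Fill (1+0,0+1) = (1,1)
Fill (1+1,0+1) = (2,1)
Fill (1+2,0+1) = (3,1)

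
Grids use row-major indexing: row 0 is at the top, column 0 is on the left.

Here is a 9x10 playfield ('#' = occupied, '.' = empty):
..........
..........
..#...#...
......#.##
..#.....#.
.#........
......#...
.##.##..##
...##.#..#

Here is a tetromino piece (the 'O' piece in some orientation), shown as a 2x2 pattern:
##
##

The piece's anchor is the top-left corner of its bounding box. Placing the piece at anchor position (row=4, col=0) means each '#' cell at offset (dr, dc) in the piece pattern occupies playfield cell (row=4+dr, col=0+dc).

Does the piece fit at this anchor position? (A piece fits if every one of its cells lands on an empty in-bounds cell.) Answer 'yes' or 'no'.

Answer: no

Derivation:
Check each piece cell at anchor (4, 0):
  offset (0,0) -> (4,0): empty -> OK
  offset (0,1) -> (4,1): empty -> OK
  offset (1,0) -> (5,0): empty -> OK
  offset (1,1) -> (5,1): occupied ('#') -> FAIL
All cells valid: no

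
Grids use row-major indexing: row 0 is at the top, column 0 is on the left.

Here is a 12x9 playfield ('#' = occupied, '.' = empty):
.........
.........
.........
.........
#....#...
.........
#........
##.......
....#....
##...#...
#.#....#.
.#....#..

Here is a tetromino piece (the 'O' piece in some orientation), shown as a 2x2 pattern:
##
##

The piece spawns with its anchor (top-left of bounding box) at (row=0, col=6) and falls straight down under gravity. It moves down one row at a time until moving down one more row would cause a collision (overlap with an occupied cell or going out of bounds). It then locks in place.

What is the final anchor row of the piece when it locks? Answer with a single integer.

Answer: 8

Derivation:
Spawn at (row=0, col=6). Try each row:
  row 0: fits
  row 1: fits
  row 2: fits
  row 3: fits
  row 4: fits
  row 5: fits
  row 6: fits
  row 7: fits
  row 8: fits
  row 9: blocked -> lock at row 8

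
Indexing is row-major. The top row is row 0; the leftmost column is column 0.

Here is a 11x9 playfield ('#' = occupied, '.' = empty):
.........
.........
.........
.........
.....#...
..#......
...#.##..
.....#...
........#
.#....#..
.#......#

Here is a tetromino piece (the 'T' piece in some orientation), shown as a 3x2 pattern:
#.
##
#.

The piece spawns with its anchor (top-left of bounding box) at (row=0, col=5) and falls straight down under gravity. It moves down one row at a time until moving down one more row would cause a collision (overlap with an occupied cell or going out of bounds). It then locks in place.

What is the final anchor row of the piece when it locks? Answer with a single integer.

Spawn at (row=0, col=5). Try each row:
  row 0: fits
  row 1: fits
  row 2: blocked -> lock at row 1

Answer: 1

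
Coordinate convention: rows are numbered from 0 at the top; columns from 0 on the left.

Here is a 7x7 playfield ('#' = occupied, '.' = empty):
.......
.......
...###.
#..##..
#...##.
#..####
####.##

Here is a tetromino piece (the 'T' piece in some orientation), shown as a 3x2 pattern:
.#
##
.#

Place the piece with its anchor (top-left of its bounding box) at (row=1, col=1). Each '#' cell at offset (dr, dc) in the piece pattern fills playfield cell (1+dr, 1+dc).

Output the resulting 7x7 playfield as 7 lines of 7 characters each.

Answer: .......
..#....
.#####.
#.###..
#...##.
#..####
####.##

Derivation:
Fill (1+0,1+1) = (1,2)
Fill (1+1,1+0) = (2,1)
Fill (1+1,1+1) = (2,2)
Fill (1+2,1+1) = (3,2)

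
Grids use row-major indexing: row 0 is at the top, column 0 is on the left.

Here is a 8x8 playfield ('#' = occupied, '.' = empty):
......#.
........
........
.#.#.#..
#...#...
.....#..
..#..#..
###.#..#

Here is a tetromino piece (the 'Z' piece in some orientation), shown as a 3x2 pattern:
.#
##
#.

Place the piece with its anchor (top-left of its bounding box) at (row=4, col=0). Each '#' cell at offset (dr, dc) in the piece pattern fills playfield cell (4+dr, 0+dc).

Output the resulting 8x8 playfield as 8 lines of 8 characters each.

Fill (4+0,0+1) = (4,1)
Fill (4+1,0+0) = (5,0)
Fill (4+1,0+1) = (5,1)
Fill (4+2,0+0) = (6,0)

Answer: ......#.
........
........
.#.#.#..
##..#...
##...#..
#.#..#..
###.#..#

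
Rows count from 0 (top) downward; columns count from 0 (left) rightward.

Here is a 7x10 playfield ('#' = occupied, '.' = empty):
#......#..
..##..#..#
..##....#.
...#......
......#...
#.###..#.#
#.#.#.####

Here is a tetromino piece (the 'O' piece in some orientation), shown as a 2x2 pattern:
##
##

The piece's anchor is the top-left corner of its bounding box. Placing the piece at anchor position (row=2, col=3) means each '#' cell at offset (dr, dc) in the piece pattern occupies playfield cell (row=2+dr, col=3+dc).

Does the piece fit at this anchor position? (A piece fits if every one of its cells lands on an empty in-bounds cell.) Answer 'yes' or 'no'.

Check each piece cell at anchor (2, 3):
  offset (0,0) -> (2,3): occupied ('#') -> FAIL
  offset (0,1) -> (2,4): empty -> OK
  offset (1,0) -> (3,3): occupied ('#') -> FAIL
  offset (1,1) -> (3,4): empty -> OK
All cells valid: no

Answer: no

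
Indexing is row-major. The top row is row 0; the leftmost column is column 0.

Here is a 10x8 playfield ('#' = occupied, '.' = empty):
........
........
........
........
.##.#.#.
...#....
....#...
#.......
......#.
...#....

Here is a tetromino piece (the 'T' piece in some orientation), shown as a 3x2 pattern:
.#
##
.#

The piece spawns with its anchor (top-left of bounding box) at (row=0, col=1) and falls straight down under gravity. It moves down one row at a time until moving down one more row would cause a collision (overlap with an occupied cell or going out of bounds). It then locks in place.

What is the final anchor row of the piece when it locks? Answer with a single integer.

Answer: 1

Derivation:
Spawn at (row=0, col=1). Try each row:
  row 0: fits
  row 1: fits
  row 2: blocked -> lock at row 1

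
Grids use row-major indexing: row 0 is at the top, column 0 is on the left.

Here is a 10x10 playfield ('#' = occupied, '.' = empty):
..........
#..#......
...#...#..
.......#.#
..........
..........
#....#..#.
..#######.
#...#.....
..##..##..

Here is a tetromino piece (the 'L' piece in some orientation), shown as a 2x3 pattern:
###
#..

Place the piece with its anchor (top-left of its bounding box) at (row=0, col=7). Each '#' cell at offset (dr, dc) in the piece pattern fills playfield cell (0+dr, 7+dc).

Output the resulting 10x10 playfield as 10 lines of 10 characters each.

Answer: .......###
#..#...#..
...#...#..
.......#.#
..........
..........
#....#..#.
..#######.
#...#.....
..##..##..

Derivation:
Fill (0+0,7+0) = (0,7)
Fill (0+0,7+1) = (0,8)
Fill (0+0,7+2) = (0,9)
Fill (0+1,7+0) = (1,7)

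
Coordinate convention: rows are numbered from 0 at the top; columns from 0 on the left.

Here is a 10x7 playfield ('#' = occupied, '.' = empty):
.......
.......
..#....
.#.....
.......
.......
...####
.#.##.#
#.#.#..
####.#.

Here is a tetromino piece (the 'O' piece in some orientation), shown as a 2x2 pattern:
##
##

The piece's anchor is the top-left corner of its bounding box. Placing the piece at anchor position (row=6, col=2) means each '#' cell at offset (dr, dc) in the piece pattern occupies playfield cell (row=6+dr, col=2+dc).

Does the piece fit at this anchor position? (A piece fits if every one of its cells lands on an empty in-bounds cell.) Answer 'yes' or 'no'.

Check each piece cell at anchor (6, 2):
  offset (0,0) -> (6,2): empty -> OK
  offset (0,1) -> (6,3): occupied ('#') -> FAIL
  offset (1,0) -> (7,2): empty -> OK
  offset (1,1) -> (7,3): occupied ('#') -> FAIL
All cells valid: no

Answer: no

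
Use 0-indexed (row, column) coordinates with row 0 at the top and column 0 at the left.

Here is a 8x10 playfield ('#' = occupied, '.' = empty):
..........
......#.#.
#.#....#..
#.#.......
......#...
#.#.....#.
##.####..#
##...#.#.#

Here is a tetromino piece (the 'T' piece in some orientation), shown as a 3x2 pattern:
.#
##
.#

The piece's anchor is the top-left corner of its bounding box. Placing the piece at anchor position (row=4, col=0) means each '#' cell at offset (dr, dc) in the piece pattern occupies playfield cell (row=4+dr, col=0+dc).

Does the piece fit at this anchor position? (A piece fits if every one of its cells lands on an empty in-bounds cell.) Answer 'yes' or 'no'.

Check each piece cell at anchor (4, 0):
  offset (0,1) -> (4,1): empty -> OK
  offset (1,0) -> (5,0): occupied ('#') -> FAIL
  offset (1,1) -> (5,1): empty -> OK
  offset (2,1) -> (6,1): occupied ('#') -> FAIL
All cells valid: no

Answer: no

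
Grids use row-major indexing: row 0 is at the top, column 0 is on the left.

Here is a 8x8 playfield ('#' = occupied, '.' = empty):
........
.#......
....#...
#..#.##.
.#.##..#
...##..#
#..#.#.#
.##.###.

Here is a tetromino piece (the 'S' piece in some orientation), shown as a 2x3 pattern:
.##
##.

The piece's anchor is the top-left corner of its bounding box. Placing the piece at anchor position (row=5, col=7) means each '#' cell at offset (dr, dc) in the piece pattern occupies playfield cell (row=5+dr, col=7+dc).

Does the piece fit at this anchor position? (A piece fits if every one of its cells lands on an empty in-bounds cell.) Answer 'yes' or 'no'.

Answer: no

Derivation:
Check each piece cell at anchor (5, 7):
  offset (0,1) -> (5,8): out of bounds -> FAIL
  offset (0,2) -> (5,9): out of bounds -> FAIL
  offset (1,0) -> (6,7): occupied ('#') -> FAIL
  offset (1,1) -> (6,8): out of bounds -> FAIL
All cells valid: no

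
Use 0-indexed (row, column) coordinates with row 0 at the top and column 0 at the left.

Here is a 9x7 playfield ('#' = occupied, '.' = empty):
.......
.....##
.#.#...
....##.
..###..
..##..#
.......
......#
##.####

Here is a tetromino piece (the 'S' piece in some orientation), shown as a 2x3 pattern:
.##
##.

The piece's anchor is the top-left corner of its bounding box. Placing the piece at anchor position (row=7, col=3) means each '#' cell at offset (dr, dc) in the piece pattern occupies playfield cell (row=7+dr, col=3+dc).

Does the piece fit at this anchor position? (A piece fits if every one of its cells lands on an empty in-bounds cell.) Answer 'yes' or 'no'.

Answer: no

Derivation:
Check each piece cell at anchor (7, 3):
  offset (0,1) -> (7,4): empty -> OK
  offset (0,2) -> (7,5): empty -> OK
  offset (1,0) -> (8,3): occupied ('#') -> FAIL
  offset (1,1) -> (8,4): occupied ('#') -> FAIL
All cells valid: no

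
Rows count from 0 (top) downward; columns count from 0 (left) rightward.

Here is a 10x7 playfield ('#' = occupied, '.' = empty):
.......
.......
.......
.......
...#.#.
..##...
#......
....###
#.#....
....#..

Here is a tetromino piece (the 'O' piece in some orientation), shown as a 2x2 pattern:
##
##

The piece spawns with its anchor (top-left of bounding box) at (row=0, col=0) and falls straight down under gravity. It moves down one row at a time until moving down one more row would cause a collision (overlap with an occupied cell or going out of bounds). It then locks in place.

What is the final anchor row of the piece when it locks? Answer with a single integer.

Answer: 4

Derivation:
Spawn at (row=0, col=0). Try each row:
  row 0: fits
  row 1: fits
  row 2: fits
  row 3: fits
  row 4: fits
  row 5: blocked -> lock at row 4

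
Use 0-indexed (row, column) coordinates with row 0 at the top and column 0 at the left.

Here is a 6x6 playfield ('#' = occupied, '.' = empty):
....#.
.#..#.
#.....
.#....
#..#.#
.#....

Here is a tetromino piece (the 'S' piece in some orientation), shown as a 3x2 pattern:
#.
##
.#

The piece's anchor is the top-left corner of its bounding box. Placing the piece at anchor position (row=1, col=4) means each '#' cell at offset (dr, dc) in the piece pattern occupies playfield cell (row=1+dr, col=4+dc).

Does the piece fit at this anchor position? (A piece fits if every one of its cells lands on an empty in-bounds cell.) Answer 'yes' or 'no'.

Check each piece cell at anchor (1, 4):
  offset (0,0) -> (1,4): occupied ('#') -> FAIL
  offset (1,0) -> (2,4): empty -> OK
  offset (1,1) -> (2,5): empty -> OK
  offset (2,1) -> (3,5): empty -> OK
All cells valid: no

Answer: no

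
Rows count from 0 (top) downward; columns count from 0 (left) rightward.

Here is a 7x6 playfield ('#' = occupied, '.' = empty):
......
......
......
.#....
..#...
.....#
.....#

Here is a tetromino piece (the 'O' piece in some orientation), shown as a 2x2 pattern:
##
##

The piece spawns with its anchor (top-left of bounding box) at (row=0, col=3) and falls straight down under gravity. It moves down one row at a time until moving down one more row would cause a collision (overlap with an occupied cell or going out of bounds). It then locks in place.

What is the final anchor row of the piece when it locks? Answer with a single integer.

Answer: 5

Derivation:
Spawn at (row=0, col=3). Try each row:
  row 0: fits
  row 1: fits
  row 2: fits
  row 3: fits
  row 4: fits
  row 5: fits
  row 6: blocked -> lock at row 5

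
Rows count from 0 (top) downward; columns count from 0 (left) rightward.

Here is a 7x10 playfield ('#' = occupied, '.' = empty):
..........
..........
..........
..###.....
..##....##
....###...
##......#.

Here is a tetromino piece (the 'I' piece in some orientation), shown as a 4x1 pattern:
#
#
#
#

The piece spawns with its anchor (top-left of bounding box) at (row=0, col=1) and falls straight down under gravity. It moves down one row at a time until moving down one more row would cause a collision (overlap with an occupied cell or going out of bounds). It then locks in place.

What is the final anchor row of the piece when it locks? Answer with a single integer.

Spawn at (row=0, col=1). Try each row:
  row 0: fits
  row 1: fits
  row 2: fits
  row 3: blocked -> lock at row 2

Answer: 2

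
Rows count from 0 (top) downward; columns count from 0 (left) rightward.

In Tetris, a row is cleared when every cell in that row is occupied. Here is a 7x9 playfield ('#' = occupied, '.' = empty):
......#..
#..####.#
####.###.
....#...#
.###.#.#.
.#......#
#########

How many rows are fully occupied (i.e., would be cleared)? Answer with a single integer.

Answer: 1

Derivation:
Check each row:
  row 0: 8 empty cells -> not full
  row 1: 3 empty cells -> not full
  row 2: 2 empty cells -> not full
  row 3: 7 empty cells -> not full
  row 4: 4 empty cells -> not full
  row 5: 7 empty cells -> not full
  row 6: 0 empty cells -> FULL (clear)
Total rows cleared: 1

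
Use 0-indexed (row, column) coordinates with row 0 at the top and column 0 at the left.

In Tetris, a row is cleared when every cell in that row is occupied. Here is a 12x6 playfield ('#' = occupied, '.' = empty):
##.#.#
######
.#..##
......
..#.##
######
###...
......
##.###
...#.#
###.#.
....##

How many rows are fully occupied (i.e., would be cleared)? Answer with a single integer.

Check each row:
  row 0: 2 empty cells -> not full
  row 1: 0 empty cells -> FULL (clear)
  row 2: 3 empty cells -> not full
  row 3: 6 empty cells -> not full
  row 4: 3 empty cells -> not full
  row 5: 0 empty cells -> FULL (clear)
  row 6: 3 empty cells -> not full
  row 7: 6 empty cells -> not full
  row 8: 1 empty cell -> not full
  row 9: 4 empty cells -> not full
  row 10: 2 empty cells -> not full
  row 11: 4 empty cells -> not full
Total rows cleared: 2

Answer: 2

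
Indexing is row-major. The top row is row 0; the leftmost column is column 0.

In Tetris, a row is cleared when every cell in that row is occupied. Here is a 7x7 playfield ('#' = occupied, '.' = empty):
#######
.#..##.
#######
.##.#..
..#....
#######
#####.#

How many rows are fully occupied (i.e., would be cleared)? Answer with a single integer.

Answer: 3

Derivation:
Check each row:
  row 0: 0 empty cells -> FULL (clear)
  row 1: 4 empty cells -> not full
  row 2: 0 empty cells -> FULL (clear)
  row 3: 4 empty cells -> not full
  row 4: 6 empty cells -> not full
  row 5: 0 empty cells -> FULL (clear)
  row 6: 1 empty cell -> not full
Total rows cleared: 3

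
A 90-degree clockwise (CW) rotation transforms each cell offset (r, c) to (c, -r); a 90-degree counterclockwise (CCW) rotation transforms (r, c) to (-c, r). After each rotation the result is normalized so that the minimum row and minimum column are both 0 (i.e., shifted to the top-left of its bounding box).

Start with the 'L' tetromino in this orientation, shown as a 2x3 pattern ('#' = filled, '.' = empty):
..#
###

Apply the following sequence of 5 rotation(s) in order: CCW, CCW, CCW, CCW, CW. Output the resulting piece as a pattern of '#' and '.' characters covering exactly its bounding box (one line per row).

Answer: #.
#.
##

Derivation:
Start:
..#
###
After rotation 1 (CCW):
##
.#
.#
After rotation 2 (CCW):
###
#..
After rotation 3 (CCW):
#.
#.
##
After rotation 4 (CCW):
..#
###
After rotation 5 (CW):
#.
#.
##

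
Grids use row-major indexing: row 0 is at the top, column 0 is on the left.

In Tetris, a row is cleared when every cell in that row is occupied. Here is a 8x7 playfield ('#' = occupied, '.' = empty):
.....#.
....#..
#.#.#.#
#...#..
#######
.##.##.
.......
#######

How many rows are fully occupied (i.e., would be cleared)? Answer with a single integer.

Check each row:
  row 0: 6 empty cells -> not full
  row 1: 6 empty cells -> not full
  row 2: 3 empty cells -> not full
  row 3: 5 empty cells -> not full
  row 4: 0 empty cells -> FULL (clear)
  row 5: 3 empty cells -> not full
  row 6: 7 empty cells -> not full
  row 7: 0 empty cells -> FULL (clear)
Total rows cleared: 2

Answer: 2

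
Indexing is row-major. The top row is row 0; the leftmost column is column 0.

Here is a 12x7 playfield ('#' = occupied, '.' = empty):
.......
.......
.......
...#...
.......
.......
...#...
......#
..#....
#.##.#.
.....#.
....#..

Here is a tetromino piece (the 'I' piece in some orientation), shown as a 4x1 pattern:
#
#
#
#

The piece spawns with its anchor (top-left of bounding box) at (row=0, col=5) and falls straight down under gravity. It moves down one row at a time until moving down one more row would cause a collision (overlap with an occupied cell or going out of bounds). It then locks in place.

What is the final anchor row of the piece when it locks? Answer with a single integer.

Spawn at (row=0, col=5). Try each row:
  row 0: fits
  row 1: fits
  row 2: fits
  row 3: fits
  row 4: fits
  row 5: fits
  row 6: blocked -> lock at row 5

Answer: 5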